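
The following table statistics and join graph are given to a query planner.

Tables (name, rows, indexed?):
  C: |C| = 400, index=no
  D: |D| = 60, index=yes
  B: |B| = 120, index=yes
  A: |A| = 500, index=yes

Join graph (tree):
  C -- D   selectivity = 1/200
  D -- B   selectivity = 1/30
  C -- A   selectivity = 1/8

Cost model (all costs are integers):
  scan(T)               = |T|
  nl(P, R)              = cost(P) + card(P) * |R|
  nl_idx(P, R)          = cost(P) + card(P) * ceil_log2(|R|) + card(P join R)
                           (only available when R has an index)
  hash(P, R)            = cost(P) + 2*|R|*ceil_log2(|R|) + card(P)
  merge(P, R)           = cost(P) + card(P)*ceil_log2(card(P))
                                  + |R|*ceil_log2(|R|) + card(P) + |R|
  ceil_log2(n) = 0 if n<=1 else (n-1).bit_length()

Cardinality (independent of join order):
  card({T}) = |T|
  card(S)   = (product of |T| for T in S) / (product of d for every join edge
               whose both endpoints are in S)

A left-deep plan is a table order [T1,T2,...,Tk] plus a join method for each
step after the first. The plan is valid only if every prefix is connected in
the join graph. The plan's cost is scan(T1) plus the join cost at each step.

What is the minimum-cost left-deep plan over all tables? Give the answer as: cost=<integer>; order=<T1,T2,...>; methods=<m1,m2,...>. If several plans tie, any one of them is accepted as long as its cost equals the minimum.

Selinger DP (subsets sized 1..n):
  {C}: scan cost=400, card=400
  {D}: scan cost=60, card=60
  {B}: scan cost=120, card=120
  {A}: scan cost=500, card=500
  {CD}: card=120; try (D,hash)→1520, (D,nl_idx)→2920, (C,merge)→4480, (D,merge)→4820, (C,hash)→7320, (C,nl)→24060 …(+1); best=1520 via (D,hash)
  {AC}: card=25000; try (C,hash)→8200, (A,merge)→9400, (C,merge)→9500, (A,hash)→9800, (A,nl_idx)→29000, (A,nl)→200400 …(+1); best=8200 via (C,hash)
  {BD}: card=240; try (B,nl_idx)→720, (D,hash)→960, (D,nl_idx)→1080, (B,merge)→1440, (D,merge)→1500, (B,hash)→1800 …(+2); best=720 via (B,nl_idx)
  {BCD}: card=480; try (B,nl_idx)→2840, (B,hash)→3320, (B,merge)→3440, (C,merge)→6880, (C,hash)→8160, (B,nl)→15920 …(+1); best=2840 via (B,nl_idx)
  {ACD}: card=7500; try (A,merge)→7480, (A,nl_idx)→10100, (A,hash)→10640, (D,hash)→33920, (A,nl)→61520, (D,nl_idx)→165700 …(+2); best=7480 via (A,merge)
  {ABCD}: card=30000; try (A,hash)→12320, (A,merge)→12640, (B,hash)→16660, (A,nl_idx)→37160, (B,nl_idx)→89980, (B,merge)→113440 …(+2); best=12320 via (A,hash)

cost=12320; order=C,D,B,A; methods=hash,nl_idx,hash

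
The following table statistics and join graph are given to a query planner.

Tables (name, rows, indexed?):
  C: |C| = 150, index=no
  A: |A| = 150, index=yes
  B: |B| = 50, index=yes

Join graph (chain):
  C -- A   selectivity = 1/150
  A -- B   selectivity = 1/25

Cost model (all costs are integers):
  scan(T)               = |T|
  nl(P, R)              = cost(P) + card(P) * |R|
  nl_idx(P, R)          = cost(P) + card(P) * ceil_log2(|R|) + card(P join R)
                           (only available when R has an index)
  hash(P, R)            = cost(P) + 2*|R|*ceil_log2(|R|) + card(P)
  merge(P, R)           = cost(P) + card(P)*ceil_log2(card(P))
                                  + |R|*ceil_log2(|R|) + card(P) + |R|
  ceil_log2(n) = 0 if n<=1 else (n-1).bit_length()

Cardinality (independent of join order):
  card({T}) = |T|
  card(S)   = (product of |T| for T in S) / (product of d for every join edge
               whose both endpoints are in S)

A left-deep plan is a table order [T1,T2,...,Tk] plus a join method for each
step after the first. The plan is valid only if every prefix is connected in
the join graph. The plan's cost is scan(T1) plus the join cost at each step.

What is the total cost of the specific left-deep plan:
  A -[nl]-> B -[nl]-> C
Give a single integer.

52650

step 1: scan A: cost=150, card=150
step 2: join B via nl
    card(P join B) = 150*50/(25) = 300
    cost = 150 + 150*50 = 7650
step 3: join C via nl
    card(P join C) = 300*150/(150) = 300
    cost = 7650 + 300*150 = 52650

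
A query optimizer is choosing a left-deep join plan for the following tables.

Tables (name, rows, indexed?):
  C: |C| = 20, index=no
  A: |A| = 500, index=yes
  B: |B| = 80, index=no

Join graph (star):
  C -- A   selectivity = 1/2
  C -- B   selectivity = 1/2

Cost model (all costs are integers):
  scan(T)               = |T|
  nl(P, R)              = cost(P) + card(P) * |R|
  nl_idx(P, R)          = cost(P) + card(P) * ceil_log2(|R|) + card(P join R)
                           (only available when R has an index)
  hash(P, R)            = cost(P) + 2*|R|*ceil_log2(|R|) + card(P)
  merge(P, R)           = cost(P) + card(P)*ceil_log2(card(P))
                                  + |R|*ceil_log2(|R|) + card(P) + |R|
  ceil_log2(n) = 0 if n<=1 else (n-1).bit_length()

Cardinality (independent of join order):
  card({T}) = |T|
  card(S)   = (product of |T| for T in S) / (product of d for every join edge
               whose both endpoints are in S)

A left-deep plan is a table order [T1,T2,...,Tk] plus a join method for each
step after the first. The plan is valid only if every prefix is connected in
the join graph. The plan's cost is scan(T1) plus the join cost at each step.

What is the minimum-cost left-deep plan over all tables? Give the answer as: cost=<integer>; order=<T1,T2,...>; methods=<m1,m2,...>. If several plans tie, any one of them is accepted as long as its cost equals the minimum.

cost=7320; order=A,C,B; methods=hash,hash

Selinger DP (subsets sized 1..n):
  {C}: scan cost=20, card=20
  {A}: scan cost=500, card=500
  {B}: scan cost=80, card=80
  {AC}: card=5000; try (C,hash)→1200, (A,merge)→5140, (A,nl_idx)→5200, (C,merge)→5620, (A,hash)→9040, (A,nl)→10020 …(+1); best=1200 via (C,hash)
  {BC}: card=800; try (C,hash)→360, (B,merge)→780, (C,merge)→840, (B,hash)→1160, (B,nl)→1620, (C,nl)→1680; best=360 via (C,hash)
  {ABC}: card=200000; try (B,hash)→7320, (A,hash)→10160, (A,merge)→14160, (B,merge)→71840, (A,nl_idx)→207560, (A,nl)→400360 …(+1); best=7320 via (B,hash)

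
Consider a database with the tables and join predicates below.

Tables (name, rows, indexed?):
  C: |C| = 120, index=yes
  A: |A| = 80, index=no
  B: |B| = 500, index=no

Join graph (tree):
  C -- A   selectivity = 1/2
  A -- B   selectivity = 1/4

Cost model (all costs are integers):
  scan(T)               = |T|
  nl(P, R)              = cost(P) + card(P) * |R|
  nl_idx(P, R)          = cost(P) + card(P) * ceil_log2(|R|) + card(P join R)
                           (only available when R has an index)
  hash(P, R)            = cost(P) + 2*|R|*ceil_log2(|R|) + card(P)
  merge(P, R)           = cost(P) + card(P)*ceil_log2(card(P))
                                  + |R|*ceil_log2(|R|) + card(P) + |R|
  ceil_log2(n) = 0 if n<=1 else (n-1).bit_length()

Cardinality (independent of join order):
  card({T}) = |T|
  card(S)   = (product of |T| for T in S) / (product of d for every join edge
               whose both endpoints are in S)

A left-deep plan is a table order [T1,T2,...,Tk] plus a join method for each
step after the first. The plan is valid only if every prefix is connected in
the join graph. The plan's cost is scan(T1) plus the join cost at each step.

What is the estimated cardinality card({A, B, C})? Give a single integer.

Tables in S: A(80), B(500), C(120)
Edges inside S: C-A(d=2), A-B(d=4)
numerator = 80 * 500 * 120 = 4800000
denominator = 2 * 4 = 8
card(S) = 4800000 / 8 = 600000

600000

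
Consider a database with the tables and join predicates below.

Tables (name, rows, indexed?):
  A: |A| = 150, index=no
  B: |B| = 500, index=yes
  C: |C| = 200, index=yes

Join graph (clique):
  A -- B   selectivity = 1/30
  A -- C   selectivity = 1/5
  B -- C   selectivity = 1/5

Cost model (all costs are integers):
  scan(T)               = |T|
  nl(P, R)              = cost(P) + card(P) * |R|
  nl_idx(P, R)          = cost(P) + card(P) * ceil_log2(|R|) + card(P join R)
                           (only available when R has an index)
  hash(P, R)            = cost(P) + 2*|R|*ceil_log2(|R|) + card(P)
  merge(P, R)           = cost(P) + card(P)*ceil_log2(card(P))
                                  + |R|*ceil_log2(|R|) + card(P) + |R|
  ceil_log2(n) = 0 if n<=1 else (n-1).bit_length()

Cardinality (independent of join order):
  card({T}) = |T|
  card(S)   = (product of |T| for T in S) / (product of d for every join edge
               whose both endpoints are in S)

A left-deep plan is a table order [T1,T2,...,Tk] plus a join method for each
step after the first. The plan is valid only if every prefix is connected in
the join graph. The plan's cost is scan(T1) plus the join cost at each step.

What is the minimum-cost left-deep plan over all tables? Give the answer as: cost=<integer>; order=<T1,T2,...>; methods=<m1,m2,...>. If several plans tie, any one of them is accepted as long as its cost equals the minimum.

Selinger DP (subsets sized 1..n):
  {A}: scan cost=150, card=150
  {B}: scan cost=500, card=500
  {C}: scan cost=200, card=200
  {AB}: card=2500; try (A,hash)→3400, (B,nl_idx)→4000, (B,merge)→6500, (A,merge)→6850, (B,hash)→9300, (B,nl)→75150 …(+1); best=3400 via (A,hash)
  {AC}: card=6000; try (A,hash)→2800, (C,merge)→3300, (A,merge)→3350, (C,hash)→3500, (C,nl_idx)→7350, (C,nl)→30150 …(+1); best=2800 via (A,hash)
  {BC}: card=20000; try (C,hash)→4200, (B,merge)→7000, (C,merge)→7300, (B,hash)→9400, (B,nl_idx)→22000, (C,nl_idx)→24500 …(+2); best=4200 via (C,hash)
  {ABC}: card=20000; try (C,hash)→9100, (B,hash)→17800, (A,hash)→26600, (C,merge)→37700, (C,nl_idx)→43400, (B,nl_idx)→76800 …(+5); best=9100 via (C,hash)

cost=9100; order=B,A,C; methods=hash,hash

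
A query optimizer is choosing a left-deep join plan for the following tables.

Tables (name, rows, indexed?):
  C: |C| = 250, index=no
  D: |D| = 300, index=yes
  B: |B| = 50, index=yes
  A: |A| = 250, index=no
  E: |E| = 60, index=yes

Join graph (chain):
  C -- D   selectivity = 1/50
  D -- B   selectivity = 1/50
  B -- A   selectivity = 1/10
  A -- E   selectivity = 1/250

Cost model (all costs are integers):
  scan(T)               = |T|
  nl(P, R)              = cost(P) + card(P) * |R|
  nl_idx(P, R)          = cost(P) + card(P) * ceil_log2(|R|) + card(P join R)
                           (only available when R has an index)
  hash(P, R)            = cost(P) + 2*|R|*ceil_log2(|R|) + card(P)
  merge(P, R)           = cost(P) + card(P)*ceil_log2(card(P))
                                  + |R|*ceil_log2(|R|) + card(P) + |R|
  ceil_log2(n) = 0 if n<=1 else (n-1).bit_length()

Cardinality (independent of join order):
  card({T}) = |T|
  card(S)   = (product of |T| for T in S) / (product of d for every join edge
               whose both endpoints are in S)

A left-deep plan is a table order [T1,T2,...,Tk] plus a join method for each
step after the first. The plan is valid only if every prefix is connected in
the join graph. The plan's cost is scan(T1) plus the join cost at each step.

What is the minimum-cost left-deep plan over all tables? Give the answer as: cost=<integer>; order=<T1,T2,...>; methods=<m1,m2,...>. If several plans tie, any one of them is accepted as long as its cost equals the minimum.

Selinger DP (subsets sized 1..n):
  {C}: scan cost=250, card=250
  {D}: scan cost=300, card=300
  {B}: scan cost=50, card=50
  {A}: scan cost=250, card=250
  {E}: scan cost=60, card=60
  {CD}: card=1500; try (D,nl_idx)→4000, (C,hash)→4600, (D,merge)→5500, (C,merge)→5550, (D,hash)→5900, (D,nl)→75250 …(+1); best=4000 via (D,nl_idx)
  {BD}: card=300; try (D,nl_idx)→800, (B,hash)→1200, (B,nl_idx)→2400, (D,merge)→3400, (B,merge)→3650, (D,hash)→5500 …(+2); best=800 via (D,nl_idx)
  {AB}: card=1250; try (B,hash)→1100, (A,merge)→2650, (B,merge)→2850, (B,nl_idx)→3000, (A,hash)→4100, (A,nl)→12550 …(+1); best=1100 via (B,hash)
  {AE}: card=60; try (E,hash)→1220, (E,nl_idx)→1810, (A,merge)→2730, (E,merge)→2920, (A,hash)→4120, (A,nl)→15060 …(+1); best=1220 via (E,hash)
  {BCD}: card=1500; try (C,hash)→5100, (C,merge)→6050, (B,hash)→6100, (B,nl_idx)→14500, (B,merge)→22350, (C,nl)→75800 …(+1); best=5100 via (C,hash)
  {ABD}: card=7500; try (A,hash)→5100, (A,merge)→6050, (D,hash)→7750, (D,merge)→19100, (D,nl_idx)→19850, (A,nl)→75800 …(+1); best=5100 via (A,hash)
  {ABE}: card=300; try (B,hash)→1880, (B,nl_idx)→1880, (B,merge)→1990, (E,hash)→3070, (B,nl)→4220, (E,nl_idx)→8900 …(+2); best=1880 via (B,hash)
  {ABCD}: card=37500; try (A,hash)→10600, (C,hash)→16600, (A,merge)→25350, (C,merge)→112350, (A,nl)→380100, (C,nl)→1880100; best=10600 via (A,hash)
  {ABDE}: card=1800; try (D,nl_idx)→6380, (D,hash)→7580, (D,merge)→7880, (E,hash)→13320, (E,nl_idx)→51900, (D,nl)→91880 …(+2); best=6380 via (D,nl_idx)
  {ABCDE}: card=9000; try (C,hash)→12180, (C,merge)→30230, (E,hash)→48820, (E,nl_idx)→244600, (C,nl)→456380, (E,merge)→648520 …(+1); best=12180 via (C,hash)

cost=12180; order=A,E,B,D,C; methods=hash,hash,nl_idx,hash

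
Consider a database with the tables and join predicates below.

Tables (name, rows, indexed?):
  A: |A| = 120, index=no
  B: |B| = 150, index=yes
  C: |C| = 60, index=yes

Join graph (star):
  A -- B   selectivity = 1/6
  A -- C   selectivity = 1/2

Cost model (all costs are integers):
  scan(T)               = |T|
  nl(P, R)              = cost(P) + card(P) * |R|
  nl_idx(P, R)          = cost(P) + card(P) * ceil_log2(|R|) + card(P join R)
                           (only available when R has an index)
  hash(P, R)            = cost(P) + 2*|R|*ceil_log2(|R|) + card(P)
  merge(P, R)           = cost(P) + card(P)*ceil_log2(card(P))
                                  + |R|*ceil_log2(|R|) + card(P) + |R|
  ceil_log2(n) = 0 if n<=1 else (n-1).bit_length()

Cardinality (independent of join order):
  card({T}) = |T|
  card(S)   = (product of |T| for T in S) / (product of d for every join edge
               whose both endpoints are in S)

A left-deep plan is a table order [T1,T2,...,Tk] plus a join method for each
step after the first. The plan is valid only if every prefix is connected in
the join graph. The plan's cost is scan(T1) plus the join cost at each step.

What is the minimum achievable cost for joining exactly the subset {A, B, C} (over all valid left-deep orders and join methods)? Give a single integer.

5700

Selinger DP over subsets of {A,B,C}:
  {A}: scan cost=120, card=120
  {B}: scan cost=150, card=150
  {C}: scan cost=60, card=60
  {AB}: card=3000; try (A,hash)→1980, (B,merge)→2430, (A,merge)→2460, (B,hash)→2640, (B,nl_idx)→4080, (B,nl)→18120 …(+1); best=1980 via (A,hash)
  {AC}: card=3600; try (C,hash)→960, (A,merge)→1440, (C,merge)→1500, (A,hash)→1800, (C,nl_idx)→4440, (A,nl)→7260 …(+1); best=960 via (C,hash)
  {ABC}: card=90000; try (C,hash)→5700, (B,hash)→6960, (C,merge)→41400, (B,merge)→49110, (C,nl_idx)→109980, (B,nl_idx)→119760 …(+2); best=5700 via (C,hash)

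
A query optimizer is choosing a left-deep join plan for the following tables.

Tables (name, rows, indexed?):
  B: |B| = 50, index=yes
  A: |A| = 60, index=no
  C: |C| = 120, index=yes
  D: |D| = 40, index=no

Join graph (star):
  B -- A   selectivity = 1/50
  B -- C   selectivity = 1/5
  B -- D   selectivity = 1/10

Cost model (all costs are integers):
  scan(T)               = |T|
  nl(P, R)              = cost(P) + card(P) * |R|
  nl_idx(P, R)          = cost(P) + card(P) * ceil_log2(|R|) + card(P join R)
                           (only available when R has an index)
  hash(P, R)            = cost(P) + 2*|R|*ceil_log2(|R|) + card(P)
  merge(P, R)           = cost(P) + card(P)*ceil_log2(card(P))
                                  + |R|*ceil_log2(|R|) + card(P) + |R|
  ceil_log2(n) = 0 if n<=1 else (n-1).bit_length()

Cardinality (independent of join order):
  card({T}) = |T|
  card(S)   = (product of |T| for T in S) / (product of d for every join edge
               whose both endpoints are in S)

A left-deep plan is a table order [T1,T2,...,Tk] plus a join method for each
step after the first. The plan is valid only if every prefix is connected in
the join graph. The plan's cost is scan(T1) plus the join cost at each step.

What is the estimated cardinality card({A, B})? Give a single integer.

60

Tables in S: A(60), B(50)
Edges inside S: B-A(d=50)
numerator = 60 * 50 = 3000
denominator = 50 = 50
card(S) = 3000 / 50 = 60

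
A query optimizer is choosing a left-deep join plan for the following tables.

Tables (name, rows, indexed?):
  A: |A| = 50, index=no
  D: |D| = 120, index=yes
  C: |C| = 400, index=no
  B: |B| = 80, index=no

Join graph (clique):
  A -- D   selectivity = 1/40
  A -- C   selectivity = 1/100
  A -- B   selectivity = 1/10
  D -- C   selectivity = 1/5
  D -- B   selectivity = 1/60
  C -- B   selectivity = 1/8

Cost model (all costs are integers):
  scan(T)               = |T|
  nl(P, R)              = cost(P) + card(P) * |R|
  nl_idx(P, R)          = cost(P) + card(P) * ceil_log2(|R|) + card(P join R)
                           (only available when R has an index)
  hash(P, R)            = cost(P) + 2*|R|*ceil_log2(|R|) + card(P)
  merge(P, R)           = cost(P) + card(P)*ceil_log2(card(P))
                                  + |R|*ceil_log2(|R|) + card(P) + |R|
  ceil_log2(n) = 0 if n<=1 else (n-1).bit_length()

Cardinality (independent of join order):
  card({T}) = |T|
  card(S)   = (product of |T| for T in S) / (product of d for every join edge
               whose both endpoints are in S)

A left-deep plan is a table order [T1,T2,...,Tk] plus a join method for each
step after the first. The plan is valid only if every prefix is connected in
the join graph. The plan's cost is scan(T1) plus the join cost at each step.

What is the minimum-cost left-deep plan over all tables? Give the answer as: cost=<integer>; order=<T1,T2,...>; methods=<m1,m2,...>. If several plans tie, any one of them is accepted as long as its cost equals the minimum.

cost=4122; order=C,A,B,D; methods=hash,hash,nl_idx

Selinger DP (subsets sized 1..n):
  {A}: scan cost=50, card=50
  {D}: scan cost=120, card=120
  {C}: scan cost=400, card=400
  {B}: scan cost=80, card=80
  {AD}: card=150; try (D,nl_idx)→550, (A,hash)→840, (D,merge)→1360, (A,merge)→1430, (D,hash)→1780, (D,nl)→6050 …(+1); best=550 via (D,nl_idx)
  {AC}: card=200; try (A,hash)→1400, (C,merge)→4400, (A,merge)→4750, (C,hash)→7300, (C,nl)→20050, (A,nl)→20400; best=1400 via (A,hash)
  {AB}: card=400; try (A,hash)→760, (B,merge)→1040, (A,merge)→1070, (B,hash)→1220, (B,nl)→4050, (A,nl)→4080; best=760 via (A,hash)
  {CD}: card=9600; try (D,hash)→2480, (C,merge)→5080, (D,merge)→5360, (C,hash)→7440, (D,nl_idx)→12800, (C,nl)→48120 …(+1); best=2480 via (D,hash)
  {BD}: card=160; try (D,nl_idx)→800, (B,hash)→1360, (D,merge)→1680, (B,merge)→1720, (D,hash)→1840, (D,nl)→9680 …(+1); best=800 via (D,nl_idx)
  {BC}: card=4000; try (B,hash)→1920, (C,merge)→4720, (B,merge)→5040, (C,hash)→7360, (C,nl)→32080, (B,nl)→32400; best=1920 via (B,hash)
  {ACD}: card=120; try (D,nl_idx)→2920, (D,hash)→3280, (D,merge)→4160, (C,merge)→5900, (C,hash)→7900, (A,hash)→12680 …(+4); best=2920 via (D,nl_idx)
  {ABD}: card=20; try (A,hash)→1560, (B,hash)→1820, (B,merge)→2540, (A,merge)→2590, (D,hash)→2840, (D,nl_idx)→3580 …(+4); best=1560 via (A,hash)
  {ABC}: card=200; try (B,hash)→2720, (B,merge)→3840, (A,hash)→6520, (C,hash)→8360, (C,merge)→8760, (B,nl)→17400 …(+3); best=2720 via (B,hash)
  {BCD}: card=1600; try (C,merge)→6240, (D,hash)→7600, (C,hash)→8160, (B,hash)→13200, (D,nl_idx)→31520, (D,merge)→54880 …(+4); best=6240 via (C,merge)
  {ABCD}: card=2; try (D,nl_idx)→4122, (B,hash)→4160, (B,merge)→4520, (D,hash)→4600, (D,merge)→5480, (C,merge)→5680 …(+7); best=4122 via (D,nl_idx)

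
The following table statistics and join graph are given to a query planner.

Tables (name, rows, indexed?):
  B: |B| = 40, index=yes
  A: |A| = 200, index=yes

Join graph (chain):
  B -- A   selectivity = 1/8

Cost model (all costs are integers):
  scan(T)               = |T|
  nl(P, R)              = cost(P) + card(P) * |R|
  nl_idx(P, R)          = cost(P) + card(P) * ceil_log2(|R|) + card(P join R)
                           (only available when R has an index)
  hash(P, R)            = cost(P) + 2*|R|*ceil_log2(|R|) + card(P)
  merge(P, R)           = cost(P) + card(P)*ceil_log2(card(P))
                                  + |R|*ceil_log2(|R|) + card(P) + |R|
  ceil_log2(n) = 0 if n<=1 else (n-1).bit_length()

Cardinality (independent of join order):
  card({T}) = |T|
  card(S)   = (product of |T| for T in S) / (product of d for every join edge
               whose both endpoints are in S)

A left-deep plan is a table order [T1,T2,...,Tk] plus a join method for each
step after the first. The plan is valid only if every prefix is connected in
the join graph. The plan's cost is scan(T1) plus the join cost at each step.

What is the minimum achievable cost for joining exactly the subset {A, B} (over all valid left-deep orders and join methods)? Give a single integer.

880

Selinger DP over subsets of {A,B}:
  {B}: scan cost=40, card=40
  {A}: scan cost=200, card=200
  {AB}: card=1000; try (B,hash)→880, (A,nl_idx)→1360, (A,merge)→2120, (B,merge)→2280, (B,nl_idx)→2400, (A,hash)→3280 …(+2); best=880 via (B,hash)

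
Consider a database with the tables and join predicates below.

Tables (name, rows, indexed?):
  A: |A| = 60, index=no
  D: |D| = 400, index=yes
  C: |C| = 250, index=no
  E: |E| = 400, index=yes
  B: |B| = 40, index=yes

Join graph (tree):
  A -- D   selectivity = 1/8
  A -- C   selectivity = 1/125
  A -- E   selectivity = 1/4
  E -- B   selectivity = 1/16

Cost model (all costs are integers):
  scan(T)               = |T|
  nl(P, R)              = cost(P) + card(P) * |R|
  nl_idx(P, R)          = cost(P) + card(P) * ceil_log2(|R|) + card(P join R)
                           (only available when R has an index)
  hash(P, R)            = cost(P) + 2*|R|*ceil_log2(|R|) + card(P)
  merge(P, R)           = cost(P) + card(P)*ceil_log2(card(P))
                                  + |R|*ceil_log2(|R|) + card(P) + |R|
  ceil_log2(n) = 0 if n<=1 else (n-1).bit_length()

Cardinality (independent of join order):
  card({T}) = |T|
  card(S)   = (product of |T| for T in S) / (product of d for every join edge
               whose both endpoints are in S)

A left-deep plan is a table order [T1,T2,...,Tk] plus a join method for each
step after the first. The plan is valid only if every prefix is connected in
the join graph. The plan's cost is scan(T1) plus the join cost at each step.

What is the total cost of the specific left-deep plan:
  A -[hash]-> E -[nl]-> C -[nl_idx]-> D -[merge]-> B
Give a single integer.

14815600

step 1: scan A: cost=60, card=60
step 2: join E via hash
    card(P join E) = 60*400/(4) = 6000
    cost = 60 + 2*400*9 + 60 = 7320
step 3: join C via nl
    card(P join C) = 6000*250/(125) = 12000
    cost = 7320 + 6000*250 = 1507320
step 4: join D via nl_idx
    card(P join D) = 12000*400/(8) = 600000
    cost = 1507320 + 12000*9 + 600000 = 2215320
step 5: join B via merge
    card(P join B) = 600000*40/(16) = 1500000
    cost = 2215320 + 600000*20 + 40*6 + 600000 + 40 = 14815600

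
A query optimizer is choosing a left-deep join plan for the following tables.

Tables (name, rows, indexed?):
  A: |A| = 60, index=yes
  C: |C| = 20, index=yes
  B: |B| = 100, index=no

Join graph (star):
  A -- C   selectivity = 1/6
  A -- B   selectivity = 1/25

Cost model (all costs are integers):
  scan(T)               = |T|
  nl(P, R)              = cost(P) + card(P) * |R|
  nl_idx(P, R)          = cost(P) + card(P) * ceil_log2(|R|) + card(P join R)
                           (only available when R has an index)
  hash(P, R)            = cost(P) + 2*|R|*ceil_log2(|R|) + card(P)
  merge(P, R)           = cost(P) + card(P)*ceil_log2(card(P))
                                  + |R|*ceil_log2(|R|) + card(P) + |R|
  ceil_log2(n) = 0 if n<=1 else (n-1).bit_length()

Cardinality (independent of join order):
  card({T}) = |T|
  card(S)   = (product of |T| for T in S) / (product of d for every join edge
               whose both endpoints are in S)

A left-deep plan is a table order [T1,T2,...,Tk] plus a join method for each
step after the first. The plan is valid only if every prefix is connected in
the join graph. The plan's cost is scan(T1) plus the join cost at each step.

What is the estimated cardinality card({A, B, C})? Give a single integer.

Tables in S: A(60), B(100), C(20)
Edges inside S: A-C(d=6), A-B(d=25)
numerator = 60 * 100 * 20 = 120000
denominator = 6 * 25 = 150
card(S) = 120000 / 150 = 800

800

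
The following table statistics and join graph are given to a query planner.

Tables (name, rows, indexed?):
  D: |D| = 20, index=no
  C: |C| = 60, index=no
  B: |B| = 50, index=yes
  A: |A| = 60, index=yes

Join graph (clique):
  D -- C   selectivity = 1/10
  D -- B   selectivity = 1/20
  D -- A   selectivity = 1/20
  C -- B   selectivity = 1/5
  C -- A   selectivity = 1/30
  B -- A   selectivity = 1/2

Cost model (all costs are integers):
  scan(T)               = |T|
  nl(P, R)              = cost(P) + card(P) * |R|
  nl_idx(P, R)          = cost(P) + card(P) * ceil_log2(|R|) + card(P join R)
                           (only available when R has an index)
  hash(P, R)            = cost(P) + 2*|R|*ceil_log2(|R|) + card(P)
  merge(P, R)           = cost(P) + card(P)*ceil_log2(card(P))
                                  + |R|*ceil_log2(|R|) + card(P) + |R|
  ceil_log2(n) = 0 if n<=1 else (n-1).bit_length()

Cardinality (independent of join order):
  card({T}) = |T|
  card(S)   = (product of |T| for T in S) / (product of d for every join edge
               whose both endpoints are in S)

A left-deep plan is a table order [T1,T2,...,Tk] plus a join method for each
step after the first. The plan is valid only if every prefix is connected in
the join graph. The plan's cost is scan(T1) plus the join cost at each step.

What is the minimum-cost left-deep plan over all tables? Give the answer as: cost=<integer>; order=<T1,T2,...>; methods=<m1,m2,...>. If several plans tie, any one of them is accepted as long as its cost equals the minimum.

cost=935; order=C,A,D,B; methods=nl_idx,hash,nl_idx

Selinger DP (subsets sized 1..n):
  {D}: scan cost=20, card=20
  {C}: scan cost=60, card=60
  {B}: scan cost=50, card=50
  {A}: scan cost=60, card=60
  {CD}: card=120; try (D,hash)→320, (C,merge)→560, (D,merge)→600, (C,hash)→760, (C,nl)→1220, (D,nl)→1260; best=320 via (D,hash)
  {BD}: card=50; try (B,nl_idx)→190, (D,hash)→300, (B,merge)→490, (D,merge)→520, (B,hash)→640, (B,nl)→1020 …(+1); best=190 via (B,nl_idx)
  {AD}: card=60; try (A,nl_idx)→200, (D,hash)→320, (A,merge)→560, (D,merge)→600, (A,hash)→760, (A,nl)→1220 …(+1); best=200 via (A,nl_idx)
  {BC}: card=600; try (B,hash)→720, (C,hash)→820, (C,merge)→820, (B,merge)→830, (B,nl_idx)→1020, (C,nl)→3050 …(+1); best=720 via (B,hash)
  {AC}: card=120; try (A,nl_idx)→540, (C,hash)→840, (A,hash)→840, (C,merge)→900, (A,merge)→900, (C,nl)→3660 …(+1); best=540 via (A,nl_idx)
  {AB}: card=1500; try (B,hash)→720, (A,hash)→820, (A,merge)→820, (B,merge)→830, (A,nl_idx)→1850, (B,nl_idx)→1920 …(+2); best=720 via (B,hash)
  {BCD}: card=60; try (C,hash)→960, (C,merge)→960, (B,hash)→1040, (B,nl_idx)→1100, (D,hash)→1520, (B,merge)→1630 …(+4); best=960 via (C,hash)
  {ACD}: card=12; try (D,hash)→860, (C,hash)→980, (C,merge)→1040, (A,nl_idx)→1052, (A,hash)→1160, (D,merge)→1620 …(+4); best=860 via (D,hash)
  {ABD}: card=75; try (A,nl_idx)→565, (B,nl_idx)→635, (B,hash)→860, (A,hash)→960, (A,merge)→960, (B,merge)→970 …(+5); best=565 via (A,nl_idx)
  {ABC}: card=600; try (B,hash)→1260, (B,merge)→1850, (B,nl_idx)→1860, (A,hash)→2040, (C,hash)→2940, (A,nl_idx)→4920 …(+5); best=1260 via (B,hash)
  {ABCD}: card=3; try (B,nl_idx)→935, (B,merge)→1270, (A,nl_idx)→1323, (C,hash)→1360, (B,nl)→1460, (B,hash)→1472 …(+8); best=935 via (B,nl_idx)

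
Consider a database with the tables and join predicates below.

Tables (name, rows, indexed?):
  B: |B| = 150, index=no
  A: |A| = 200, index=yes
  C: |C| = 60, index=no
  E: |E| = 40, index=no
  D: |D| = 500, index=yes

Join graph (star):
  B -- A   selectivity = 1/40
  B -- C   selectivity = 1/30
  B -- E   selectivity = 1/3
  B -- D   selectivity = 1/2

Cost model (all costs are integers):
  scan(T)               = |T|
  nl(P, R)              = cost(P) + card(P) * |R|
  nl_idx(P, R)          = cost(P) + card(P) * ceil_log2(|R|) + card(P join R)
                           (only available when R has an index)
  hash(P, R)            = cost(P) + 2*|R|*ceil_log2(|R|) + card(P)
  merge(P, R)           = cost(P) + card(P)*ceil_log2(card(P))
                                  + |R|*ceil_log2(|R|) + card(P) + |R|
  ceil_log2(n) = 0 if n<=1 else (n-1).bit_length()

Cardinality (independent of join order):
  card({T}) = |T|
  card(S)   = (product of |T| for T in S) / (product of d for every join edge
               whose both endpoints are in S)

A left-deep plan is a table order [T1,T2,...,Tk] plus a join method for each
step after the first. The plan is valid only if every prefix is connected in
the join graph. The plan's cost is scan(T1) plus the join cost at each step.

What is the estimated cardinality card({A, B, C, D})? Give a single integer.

Tables in S: A(200), B(150), C(60), D(500)
Edges inside S: B-A(d=40), B-C(d=30), B-D(d=2)
numerator = 200 * 150 * 60 * 500 = 900000000
denominator = 40 * 30 * 2 = 2400
card(S) = 900000000 / 2400 = 375000

375000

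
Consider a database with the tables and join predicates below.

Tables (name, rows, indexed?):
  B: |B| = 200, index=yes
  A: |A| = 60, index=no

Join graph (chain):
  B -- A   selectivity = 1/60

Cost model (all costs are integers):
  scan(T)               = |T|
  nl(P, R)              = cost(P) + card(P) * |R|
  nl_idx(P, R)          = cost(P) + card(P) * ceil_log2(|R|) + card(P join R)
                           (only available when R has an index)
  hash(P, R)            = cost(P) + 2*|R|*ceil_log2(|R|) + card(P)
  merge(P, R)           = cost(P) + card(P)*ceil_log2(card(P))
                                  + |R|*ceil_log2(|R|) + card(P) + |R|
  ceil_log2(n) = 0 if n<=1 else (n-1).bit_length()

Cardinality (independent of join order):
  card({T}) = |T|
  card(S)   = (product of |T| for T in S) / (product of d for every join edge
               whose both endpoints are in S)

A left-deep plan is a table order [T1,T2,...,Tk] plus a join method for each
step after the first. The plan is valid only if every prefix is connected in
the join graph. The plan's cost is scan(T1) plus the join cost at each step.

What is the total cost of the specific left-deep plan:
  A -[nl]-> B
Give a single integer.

step 1: scan A: cost=60, card=60
step 2: join B via nl
    card(P join B) = 60*200/(60) = 200
    cost = 60 + 60*200 = 12060

12060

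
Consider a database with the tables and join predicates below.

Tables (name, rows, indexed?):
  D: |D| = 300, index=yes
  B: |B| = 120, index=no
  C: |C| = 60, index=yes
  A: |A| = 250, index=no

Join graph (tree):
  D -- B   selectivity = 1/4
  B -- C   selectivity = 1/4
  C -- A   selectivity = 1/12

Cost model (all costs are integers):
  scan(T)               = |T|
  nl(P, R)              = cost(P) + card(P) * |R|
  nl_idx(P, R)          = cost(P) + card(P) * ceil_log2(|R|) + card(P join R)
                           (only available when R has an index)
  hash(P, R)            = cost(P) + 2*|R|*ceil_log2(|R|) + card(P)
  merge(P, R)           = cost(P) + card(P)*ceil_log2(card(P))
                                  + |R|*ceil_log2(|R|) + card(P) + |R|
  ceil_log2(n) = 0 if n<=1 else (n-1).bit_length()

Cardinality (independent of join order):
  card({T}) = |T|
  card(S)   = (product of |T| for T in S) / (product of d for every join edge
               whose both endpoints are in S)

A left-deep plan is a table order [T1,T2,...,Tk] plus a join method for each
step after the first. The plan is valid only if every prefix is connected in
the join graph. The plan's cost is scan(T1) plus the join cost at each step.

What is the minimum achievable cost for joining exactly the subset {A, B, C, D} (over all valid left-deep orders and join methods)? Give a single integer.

Selinger DP over subsets of {A,B,C,D}:
  {D}: scan cost=300, card=300
  {B}: scan cost=120, card=120
  {C}: scan cost=60, card=60
  {A}: scan cost=250, card=250
  {BD}: card=9000; try (B,hash)→2280, (D,merge)→4080, (B,merge)→4260, (D,hash)→5640, (D,nl_idx)→10200, (D,nl)→36120 …(+1); best=2280 via (B,hash)
  {BC}: card=1800; try (C,hash)→960, (B,merge)→1440, (C,merge)→1500, (B,hash)→1800, (C,nl_idx)→2640, (B,nl)→7260 …(+1); best=960 via (C,hash)
  {AC}: card=1250; try (C,hash)→1220, (A,merge)→2730, (C,merge)→2920, (C,nl_idx)→3000, (A,hash)→4120, (A,nl)→15060 …(+1); best=1220 via (C,hash)
  {BCD}: card=135000; try (D,hash)→8160, (C,hash)→12000, (D,merge)→25560, (C,merge)→137700, (D,nl_idx)→152160, (C,nl_idx)→191280 …(+2); best=8160 via (D,hash)
  {ABC}: card=37500; try (B,hash)→4150, (A,hash)→6760, (B,merge)→17180, (A,merge)→24810, (B,nl)→151220, (A,nl)→450960; best=4150 via (B,hash)
  {ABCD}: card=2812500; try (D,hash)→47050, (A,hash)→147160, (D,merge)→644650, (A,merge)→2575410, (D,nl_idx)→3154150, (D,nl)→11254150 …(+1); best=47050 via (D,hash)

47050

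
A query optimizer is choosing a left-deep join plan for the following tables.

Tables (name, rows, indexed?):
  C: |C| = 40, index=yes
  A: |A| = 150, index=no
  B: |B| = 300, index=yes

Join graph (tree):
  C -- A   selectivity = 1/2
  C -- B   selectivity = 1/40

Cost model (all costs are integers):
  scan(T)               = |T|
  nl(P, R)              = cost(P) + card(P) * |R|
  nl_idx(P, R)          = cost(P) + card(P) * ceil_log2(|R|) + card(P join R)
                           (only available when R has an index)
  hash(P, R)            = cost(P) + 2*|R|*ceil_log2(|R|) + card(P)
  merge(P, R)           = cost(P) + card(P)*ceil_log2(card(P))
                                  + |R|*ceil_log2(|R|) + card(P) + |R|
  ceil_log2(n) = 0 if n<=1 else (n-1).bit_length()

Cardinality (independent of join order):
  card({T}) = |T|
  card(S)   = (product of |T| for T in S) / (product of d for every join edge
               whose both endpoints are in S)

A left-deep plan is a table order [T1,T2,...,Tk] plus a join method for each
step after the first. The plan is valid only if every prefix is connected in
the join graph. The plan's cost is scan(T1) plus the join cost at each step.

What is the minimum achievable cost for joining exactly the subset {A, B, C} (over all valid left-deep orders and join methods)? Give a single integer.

Selinger DP over subsets of {A,B,C}:
  {C}: scan cost=40, card=40
  {A}: scan cost=150, card=150
  {B}: scan cost=300, card=300
  {AC}: card=3000; try (C,hash)→780, (A,merge)→1670, (C,merge)→1780, (A,hash)→2480, (C,nl_idx)→4050, (A,nl)→6040 …(+1); best=780 via (C,hash)
  {BC}: card=300; try (B,nl_idx)→700, (C,hash)→1080, (C,nl_idx)→2400, (B,merge)→3320, (C,merge)→3580, (B,hash)→5480 …(+2); best=700 via (B,nl_idx)
  {ABC}: card=22500; try (A,hash)→3400, (A,merge)→5050, (B,hash)→9180, (B,merge)→42780, (A,nl)→45700, (B,nl_idx)→50280 …(+1); best=3400 via (A,hash)

3400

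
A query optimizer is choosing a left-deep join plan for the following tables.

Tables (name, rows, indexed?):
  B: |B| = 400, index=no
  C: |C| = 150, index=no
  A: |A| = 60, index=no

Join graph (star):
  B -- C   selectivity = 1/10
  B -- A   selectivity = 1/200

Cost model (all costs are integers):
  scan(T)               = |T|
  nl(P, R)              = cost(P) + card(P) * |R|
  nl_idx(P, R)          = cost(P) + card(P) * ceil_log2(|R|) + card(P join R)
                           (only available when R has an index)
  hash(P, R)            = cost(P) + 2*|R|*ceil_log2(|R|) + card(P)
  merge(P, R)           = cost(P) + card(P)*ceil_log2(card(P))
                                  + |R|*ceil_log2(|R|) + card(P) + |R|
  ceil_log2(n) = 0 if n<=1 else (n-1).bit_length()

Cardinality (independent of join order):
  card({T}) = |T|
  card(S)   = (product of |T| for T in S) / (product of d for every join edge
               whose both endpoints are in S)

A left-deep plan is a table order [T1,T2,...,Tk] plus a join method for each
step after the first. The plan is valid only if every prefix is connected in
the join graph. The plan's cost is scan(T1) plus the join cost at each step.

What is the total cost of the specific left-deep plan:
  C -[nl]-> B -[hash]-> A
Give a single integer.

step 1: scan C: cost=150, card=150
step 2: join B via nl
    card(P join B) = 150*400/(10) = 6000
    cost = 150 + 150*400 = 60150
step 3: join A via hash
    card(P join A) = 6000*60/(200) = 1800
    cost = 60150 + 2*60*6 + 6000 = 66870

66870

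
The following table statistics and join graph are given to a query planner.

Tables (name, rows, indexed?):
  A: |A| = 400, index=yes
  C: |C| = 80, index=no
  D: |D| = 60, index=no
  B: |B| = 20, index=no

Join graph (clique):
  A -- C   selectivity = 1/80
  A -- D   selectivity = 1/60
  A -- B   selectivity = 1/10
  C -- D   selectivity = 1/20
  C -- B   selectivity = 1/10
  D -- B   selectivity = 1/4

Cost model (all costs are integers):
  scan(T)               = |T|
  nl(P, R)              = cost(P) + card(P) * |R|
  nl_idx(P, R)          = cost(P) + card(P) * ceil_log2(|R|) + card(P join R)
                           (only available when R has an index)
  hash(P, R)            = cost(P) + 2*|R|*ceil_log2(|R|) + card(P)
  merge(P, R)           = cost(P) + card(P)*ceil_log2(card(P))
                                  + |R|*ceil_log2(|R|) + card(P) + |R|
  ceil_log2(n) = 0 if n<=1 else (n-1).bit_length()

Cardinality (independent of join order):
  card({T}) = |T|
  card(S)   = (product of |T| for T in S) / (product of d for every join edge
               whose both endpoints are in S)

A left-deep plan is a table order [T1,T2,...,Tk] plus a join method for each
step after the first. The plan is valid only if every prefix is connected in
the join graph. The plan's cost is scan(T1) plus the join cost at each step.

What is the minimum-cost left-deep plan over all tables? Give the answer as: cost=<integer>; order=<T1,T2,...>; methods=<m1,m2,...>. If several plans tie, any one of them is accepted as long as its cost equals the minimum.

cost=2321; order=C,B,D,A; methods=hash,hash,nl_idx

Selinger DP (subsets sized 1..n):
  {A}: scan cost=400, card=400
  {C}: scan cost=80, card=80
  {D}: scan cost=60, card=60
  {B}: scan cost=20, card=20
  {AC}: card=400; try (A,nl_idx)→1200, (C,hash)→1920, (A,merge)→4720, (C,merge)→5040, (A,hash)→7360, (A,nl)→32080 …(+1); best=1200 via (A,nl_idx)
  {AD}: card=400; try (A,nl_idx)→1000, (D,hash)→1520, (A,merge)→4480, (D,merge)→4820, (A,hash)→7320, (A,nl)→24060 …(+1); best=1000 via (A,nl_idx)
  {AB}: card=800; try (B,hash)→1000, (A,nl_idx)→1000, (A,merge)→4140, (B,merge)→4520, (A,hash)→7240, (A,nl)→8020 …(+1); best=1000 via (B,hash)
  {CD}: card=240; try (D,hash)→880, (C,merge)→1120, (D,merge)→1140, (C,hash)→1240, (C,nl)→4860, (D,nl)→4880; best=880 via (D,hash)
  {BC}: card=160; try (B,hash)→360, (C,merge)→780, (B,merge)→840, (C,hash)→1160, (C,nl)→1620, (B,nl)→1680; best=360 via (B,hash)
  {BD}: card=300; try (B,hash)→320, (D,merge)→560, (B,merge)→600, (D,hash)→760, (D,nl)→1220, (B,nl)→1260; best=320 via (B,hash)
  {ACD}: card=20; try (D,hash)→2320, (C,hash)→2520, (A,nl_idx)→3060, (D,merge)→5620, (C,merge)→5640, (A,merge)→7040 …(+4); best=2320 via (D,hash)
  {ABC}: card=80; try (B,hash)→1800, (A,nl_idx)→1880, (C,hash)→2920, (B,merge)→5320, (A,merge)→5800, (A,hash)→7720 …(+4); best=1800 via (B,hash)
  {ABD}: card=200; try (B,hash)→1600, (D,hash)→2520, (A,nl_idx)→3220, (B,merge)→5120, (A,merge)→7320, (A,hash)→7820 …(+4); best=1600 via (B,hash)
  {BCD}: card=120; try (D,hash)→1240, (B,hash)→1320, (C,hash)→1740, (D,merge)→2220, (B,merge)→3160, (C,merge)→3960 …(+3); best=1240 via (D,hash)
  {ABCD}: card=1; try (A,nl_idx)→2321, (B,hash)→2540, (B,merge)→2560, (D,hash)→2600, (B,nl)→2720, (D,merge)→2860 …(+7); best=2321 via (A,nl_idx)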